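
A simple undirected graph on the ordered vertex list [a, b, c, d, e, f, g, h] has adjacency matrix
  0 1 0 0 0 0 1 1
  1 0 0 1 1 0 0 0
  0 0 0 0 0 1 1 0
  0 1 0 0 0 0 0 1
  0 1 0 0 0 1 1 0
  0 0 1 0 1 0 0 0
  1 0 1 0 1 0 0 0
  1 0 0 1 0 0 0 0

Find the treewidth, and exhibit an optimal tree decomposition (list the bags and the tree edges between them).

Treewidth 2.
One optimal decomposition is:
Bags: B1 = {b, d, h}  B2 = {a, b, h}  B3 = {a, b, e}  B4 = {a, e, g}  B5 = {e, f, g}  B6 = {c, f, g}
Tree: B1–B2, B2–B3, B3–B4, B4–B5, B5–B6

The largest bag has 3 vertices, giving width 2; this decomposition certifies tw(G) ≤ 2. The edges d–h–a–b–d form a cycle, so G is not a tree and its treewidth is at least 2. Therefore the treewidth is 2.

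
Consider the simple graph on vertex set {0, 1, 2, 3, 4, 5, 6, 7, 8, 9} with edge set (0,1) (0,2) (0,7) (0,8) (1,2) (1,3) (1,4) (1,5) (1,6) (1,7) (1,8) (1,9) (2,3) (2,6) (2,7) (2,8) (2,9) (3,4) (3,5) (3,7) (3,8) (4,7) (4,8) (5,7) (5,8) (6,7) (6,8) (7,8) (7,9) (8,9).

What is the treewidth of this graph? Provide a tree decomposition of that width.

Treewidth 4.
Bags: B1 = {1, 3, 5, 7, 8}  B2 = {1, 3, 4, 7, 8}  B3 = {1, 2, 3, 7, 8}  B4 = {0, 1, 2, 7, 8}  B5 = {1, 2, 7, 8, 9}  B6 = {1, 2, 6, 7, 8}
Tree: B1–B2, B2–B3, B3–B4, B3–B5, B5–B6

Each bag holds 5 vertices, so the decomposition has width 4, which upper-bounds the treewidth. For the lower bound, the 5 vertices {0, 1, 2, 7, 8} are pairwise adjacent, and any tree decomposition puts a clique entirely inside one bag — forcing width ≥ 4. The upper and lower bounds meet at 4, so that is the treewidth.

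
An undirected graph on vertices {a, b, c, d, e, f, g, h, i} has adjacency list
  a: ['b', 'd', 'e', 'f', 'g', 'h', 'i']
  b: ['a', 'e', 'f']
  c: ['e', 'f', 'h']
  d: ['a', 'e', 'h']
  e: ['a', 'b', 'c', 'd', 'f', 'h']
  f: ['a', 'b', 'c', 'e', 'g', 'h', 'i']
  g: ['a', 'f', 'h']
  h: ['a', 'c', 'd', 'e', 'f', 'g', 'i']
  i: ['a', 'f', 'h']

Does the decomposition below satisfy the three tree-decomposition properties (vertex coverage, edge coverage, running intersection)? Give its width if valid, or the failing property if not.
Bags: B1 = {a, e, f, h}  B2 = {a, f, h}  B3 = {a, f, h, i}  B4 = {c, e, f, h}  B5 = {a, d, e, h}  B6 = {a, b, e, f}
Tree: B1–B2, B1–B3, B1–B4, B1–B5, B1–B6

No — vertex g appears in no bag.

A tree decomposition must satisfy three properties: every vertex lies in some bag; for every edge, both endpoints lie together in some bag; and for every vertex, the bags containing it form a connected subtree. Here vertex g appears in no bag, so the decomposition is invalid.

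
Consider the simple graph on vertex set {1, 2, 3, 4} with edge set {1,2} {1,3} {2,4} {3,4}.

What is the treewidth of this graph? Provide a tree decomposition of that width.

Treewidth 2.
One optimal decomposition is:
Bags: B1 = {2, 3, 4}  B2 = {1, 2, 3}
Tree: B1–B2

Every bag has size at most 3, so the width is 3 − 1 = 2 and tw(G) ≤ 2. Since 3–4–2–1–3 is a cycle in G, G is not acyclic. Forests are exactly the graphs of treewidth ≤ 1, so tw(G) ≥ 2. Hence tw(G) = 2 exactly.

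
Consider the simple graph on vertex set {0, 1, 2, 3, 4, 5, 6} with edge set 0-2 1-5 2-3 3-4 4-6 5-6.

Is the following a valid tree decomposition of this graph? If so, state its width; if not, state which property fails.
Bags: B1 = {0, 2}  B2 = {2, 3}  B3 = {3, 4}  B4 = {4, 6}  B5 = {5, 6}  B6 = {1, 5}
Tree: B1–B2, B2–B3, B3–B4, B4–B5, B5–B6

Every vertex of G appears in some bag (union = {0, 1, 2, 3, 4, 5, 6}); every edge is covered by a bag; and for each vertex v the set of bags containing v is connected in the bag tree. The decomposition is therefore valid. The largest bag has 2 vertices, so the width is 1.

Yes; width 1.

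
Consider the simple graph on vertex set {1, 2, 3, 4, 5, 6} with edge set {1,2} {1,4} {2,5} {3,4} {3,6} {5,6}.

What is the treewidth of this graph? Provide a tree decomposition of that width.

Treewidth 2.
One optimal decomposition is:
Bags: B1 = {2, 5, 6}  B2 = {2, 3, 6}  B3 = {2, 3, 4}  B4 = {1, 2, 4}
Tree: B1–B2, B2–B3, B3–B4

Each bag holds 3 vertices, so the decomposition has width 2, which upper-bounds the treewidth. For the lower bound, G contains the cycle 2–5–6–3–4–1–2, so G is not a forest; only forests have treewidth ≤ 1, hence tw(G) ≥ 2. Hence tw(G) = 2 exactly.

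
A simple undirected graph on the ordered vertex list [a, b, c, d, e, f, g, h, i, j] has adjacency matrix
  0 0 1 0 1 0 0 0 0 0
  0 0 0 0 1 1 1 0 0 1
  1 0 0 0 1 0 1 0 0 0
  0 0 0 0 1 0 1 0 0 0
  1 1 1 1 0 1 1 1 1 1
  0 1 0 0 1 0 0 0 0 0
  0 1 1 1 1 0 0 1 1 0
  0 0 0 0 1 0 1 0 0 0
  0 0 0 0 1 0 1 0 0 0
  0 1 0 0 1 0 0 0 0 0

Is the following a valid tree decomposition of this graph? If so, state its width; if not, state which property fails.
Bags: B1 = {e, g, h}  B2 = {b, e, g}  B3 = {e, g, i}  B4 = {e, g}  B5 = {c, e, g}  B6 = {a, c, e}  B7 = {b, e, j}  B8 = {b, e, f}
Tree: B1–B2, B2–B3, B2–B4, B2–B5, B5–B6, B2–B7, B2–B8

No — vertex d appears in no bag.

A tree decomposition must satisfy three properties: every vertex lies in some bag; for every edge, both endpoints lie together in some bag; and for every vertex, the bags containing it form a connected subtree. Here vertex d appears in no bag, so the decomposition is invalid.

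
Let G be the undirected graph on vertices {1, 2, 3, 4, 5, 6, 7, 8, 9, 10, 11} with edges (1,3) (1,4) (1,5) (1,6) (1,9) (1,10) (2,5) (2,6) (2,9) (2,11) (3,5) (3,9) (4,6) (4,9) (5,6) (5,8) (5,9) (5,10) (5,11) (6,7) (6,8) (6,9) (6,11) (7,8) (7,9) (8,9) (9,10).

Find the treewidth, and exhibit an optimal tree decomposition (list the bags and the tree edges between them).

Treewidth 3.
One such decomposition:
Bags: B1 = {1, 5, 6, 9}  B2 = {2, 5, 6, 9}  B3 = {5, 6, 8, 9}  B4 = {2, 5, 6, 11}  B5 = {1, 3, 5, 9}  B6 = {6, 7, 8, 9}  B7 = {1, 5, 9, 10}  B8 = {1, 4, 6, 9}
Tree: B1–B2, B2–B3, B2–B4, B1–B5, B3–B6, B1–B7, B1–B8

Every bag has size at most 4, so the width is 4 − 1 = 3 and tw(G) ≤ 3. Conversely, {1, 4, 6, 9} is a clique of size 4, and the vertices of any clique must share a bag in every tree decomposition; so some bag has ≥ 4 vertices and tw(G) ≥ 3. Combining the bounds, tw(G) = 3.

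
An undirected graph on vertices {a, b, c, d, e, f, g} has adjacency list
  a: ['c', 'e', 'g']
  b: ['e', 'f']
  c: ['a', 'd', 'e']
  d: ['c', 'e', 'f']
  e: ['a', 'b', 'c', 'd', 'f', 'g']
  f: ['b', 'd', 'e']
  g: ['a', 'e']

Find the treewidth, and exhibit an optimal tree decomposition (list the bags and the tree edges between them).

Treewidth 2.
Bags: B1 = {d, e, f}  B2 = {b, e, f}  B3 = {c, d, e}  B4 = {a, c, e}  B5 = {a, e, g}
Tree: B1–B2, B1–B3, B3–B4, B4–B5

The largest bag has 3 vertices, giving width 2; this decomposition certifies tw(G) ≤ 2. On the other hand G contains the 3-clique {c, d, e}. A clique must lie in a single bag of any decomposition, so no decomposition can have width below 2. Combining the bounds, tw(G) = 2.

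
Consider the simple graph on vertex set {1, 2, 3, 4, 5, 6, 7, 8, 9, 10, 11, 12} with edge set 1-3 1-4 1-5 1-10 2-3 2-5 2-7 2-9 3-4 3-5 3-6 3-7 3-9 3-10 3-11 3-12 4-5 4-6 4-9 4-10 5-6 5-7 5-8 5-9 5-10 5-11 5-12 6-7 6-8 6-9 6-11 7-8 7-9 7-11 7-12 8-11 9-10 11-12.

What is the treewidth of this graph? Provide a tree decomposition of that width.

Treewidth 4.
One such decomposition:
Bags: B1 = {3, 5, 6, 7, 9}  B2 = {3, 4, 5, 6, 9}  B3 = {3, 4, 5, 9, 10}  B4 = {1, 3, 4, 5, 10}  B5 = {2, 3, 5, 7, 9}  B6 = {3, 5, 6, 7, 11}  B7 = {5, 6, 7, 8, 11}  B8 = {3, 5, 7, 11, 12}
Tree: B1–B2, B2–B3, B3–B4, B1–B5, B1–B6, B6–B7, B6–B8

Every bag has size at most 5, so the width is 5 − 1 = 4 and tw(G) ≤ 4. On the other hand G contains the 5-clique {5, 6, 7, 8, 11}. A clique must lie in a single bag of any decomposition, so no decomposition can have width below 4. The upper and lower bounds meet at 4, so that is the treewidth.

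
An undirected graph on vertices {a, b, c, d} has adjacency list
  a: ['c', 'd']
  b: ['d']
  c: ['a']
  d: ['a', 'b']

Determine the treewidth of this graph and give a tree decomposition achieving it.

Treewidth 1.
One optimal decomposition is:
Bags: B1 = {a, d}  B2 = {a, c}  B3 = {b, d}
Tree: B1–B2, B1–B3

The largest bag has 2 vertices, giving width 1; this decomposition certifies tw(G) ≤ 1. G has an edge, so its treewidth is at least 1. Hence tw(G) = 1 exactly.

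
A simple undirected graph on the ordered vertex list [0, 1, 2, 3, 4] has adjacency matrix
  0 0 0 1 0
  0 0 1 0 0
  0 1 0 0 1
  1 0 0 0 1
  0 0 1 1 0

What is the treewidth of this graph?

A width-1 tree decomposition is:
Bags: B1 = {1, 2}  B2 = {2, 4}  B3 = {3, 4}  B4 = {0, 3}
Tree: B1–B2, B2–B3, B3–B4
Each bag holds 2 vertices, so the decomposition has width 1, which upper-bounds the treewidth. G has an edge, so its treewidth is at least 1. Hence tw(G) = 1 exactly.

1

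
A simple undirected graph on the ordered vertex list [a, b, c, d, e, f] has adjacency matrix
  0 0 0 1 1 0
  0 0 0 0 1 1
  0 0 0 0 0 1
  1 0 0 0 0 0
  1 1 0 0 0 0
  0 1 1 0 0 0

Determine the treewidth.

A width-1 tree decomposition is:
Bags: B1 = {c, f}  B2 = {b, f}  B3 = {b, e}  B4 = {a, e}  B5 = {a, d}
Tree: B1–B2, B2–B3, B3–B4, B4–B5
The largest bag has 2 vertices, giving width 1; this decomposition certifies tw(G) ≤ 1. Any graph with an edge has treewidth ≥ 1, and G has the edge c–f. Combining the bounds, tw(G) = 1.

1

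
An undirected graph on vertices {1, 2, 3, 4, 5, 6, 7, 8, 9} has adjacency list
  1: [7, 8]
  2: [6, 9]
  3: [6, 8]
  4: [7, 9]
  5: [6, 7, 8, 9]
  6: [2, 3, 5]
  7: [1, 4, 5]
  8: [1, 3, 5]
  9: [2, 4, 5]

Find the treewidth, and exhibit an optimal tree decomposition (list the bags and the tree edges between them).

Treewidth 3.
One such decomposition:
Bags: B1 = {1, 3, 6, 8}  B2 = {1, 5, 6, 8}  B3 = {1, 5, 6, 7}  B4 = {2, 5, 6, 7}  B5 = {2, 5, 7, 9}  B6 = {2, 4, 7, 9}
Tree: B1–B2, B2–B3, B3–B4, B4–B5, B5–B6

Every bag has size at most 4, so the width is 4 − 1 = 3 and tw(G) ≤ 3. For the lower bound: the 4 vertex sets {1,3,8}, {6}, {5}, {2,4,7,9} are disjoint, each induces a connected subgraph, and every pair is joined by at least one edge of G. Contracting each set to a single vertex therefore yields K_{4} as a minor, and since treewidth is minor-monotone, tw(G) ≥ tw(K_{4}) = 3. The upper and lower bounds meet at 3, so that is the treewidth.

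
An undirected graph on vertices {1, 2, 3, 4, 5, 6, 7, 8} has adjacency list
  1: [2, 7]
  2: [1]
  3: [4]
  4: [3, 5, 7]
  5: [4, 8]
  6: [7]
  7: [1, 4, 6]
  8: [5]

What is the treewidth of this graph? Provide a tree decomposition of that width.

Treewidth 1.
One such decomposition:
Bags: B1 = {4, 7}  B2 = {3, 4}  B3 = {6, 7}  B4 = {1, 7}  B5 = {4, 5}  B6 = {5, 8}  B7 = {1, 2}
Tree: B1–B2, B1–B3, B1–B4, B1–B5, B5–B6, B4–B7

The largest bag has 2 vertices, giving width 1; this decomposition certifies tw(G) ≤ 1. Any graph with an edge has treewidth ≥ 1, and G has the edge 7–4. Hence tw(G) = 1 exactly.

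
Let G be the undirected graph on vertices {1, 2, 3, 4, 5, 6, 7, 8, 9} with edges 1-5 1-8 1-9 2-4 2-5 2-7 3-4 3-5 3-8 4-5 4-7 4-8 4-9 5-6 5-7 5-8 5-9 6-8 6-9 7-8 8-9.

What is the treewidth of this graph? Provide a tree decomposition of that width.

The largest bag has 4 vertices, giving width 3; this decomposition certifies tw(G) ≤ 3. For the lower bound, the 4 vertices {1, 5, 8, 9} are pairwise adjacent, and any tree decomposition puts a clique entirely inside one bag — forcing width ≥ 3. Therefore the treewidth is 3.

Treewidth 3.
One such decomposition:
Bags: B1 = {1, 5, 8, 9}  B2 = {4, 5, 8, 9}  B3 = {5, 6, 8, 9}  B4 = {4, 5, 7, 8}  B5 = {3, 4, 5, 8}  B6 = {2, 4, 5, 7}
Tree: B1–B2, B1–B3, B2–B4, B4–B5, B4–B6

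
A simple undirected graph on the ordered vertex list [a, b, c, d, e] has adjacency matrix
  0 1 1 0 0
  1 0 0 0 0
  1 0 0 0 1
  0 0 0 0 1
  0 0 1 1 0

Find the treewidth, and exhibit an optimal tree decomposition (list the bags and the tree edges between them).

Treewidth 1.
Bags: B1 = {d, e}  B2 = {c, e}  B3 = {a, c}  B4 = {a, b}
Tree: B1–B2, B2–B3, B3–B4

Every bag has size at most 2, so the width is 2 − 1 = 1 and tw(G) ≤ 1. G has an edge, so its treewidth is at least 1. The upper and lower bounds meet at 1, so that is the treewidth.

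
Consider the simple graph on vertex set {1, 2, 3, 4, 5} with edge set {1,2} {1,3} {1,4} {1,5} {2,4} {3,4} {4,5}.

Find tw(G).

A width-2 tree decomposition is:
Bags: B1 = {1, 3, 4}  B2 = {1, 2, 4}  B3 = {1, 4, 5}
Tree: B1–B2, B2–B3
Each bag holds 3 vertices, so the decomposition has width 2, which upper-bounds the treewidth. Conversely, {1, 2, 4} is a clique of size 3, and the vertices of any clique must share a bag in every tree decomposition; so some bag has ≥ 3 vertices and tw(G) ≥ 2. The upper and lower bounds meet at 2, so that is the treewidth.

2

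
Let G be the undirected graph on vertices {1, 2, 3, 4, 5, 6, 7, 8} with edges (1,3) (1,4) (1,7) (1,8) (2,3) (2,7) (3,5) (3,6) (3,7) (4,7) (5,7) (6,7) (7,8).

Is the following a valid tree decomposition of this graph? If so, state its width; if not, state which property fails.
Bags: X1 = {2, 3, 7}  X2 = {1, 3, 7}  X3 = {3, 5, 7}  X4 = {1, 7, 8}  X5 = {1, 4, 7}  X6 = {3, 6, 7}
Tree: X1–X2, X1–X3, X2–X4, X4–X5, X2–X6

Yes; width 2.

Vertex coverage: the bags together contain {1, 2, 3, 4, 5, 6, 7, 8}, the full vertex set. Edge coverage: each edge of G has both endpoints in at least one bag. Running intersection: for every vertex, the bags containing it form a connected subtree. All three properties hold, so this is a valid tree decomposition of width max|bag| − 1 = 2, and hence tw(G) ≤ 2.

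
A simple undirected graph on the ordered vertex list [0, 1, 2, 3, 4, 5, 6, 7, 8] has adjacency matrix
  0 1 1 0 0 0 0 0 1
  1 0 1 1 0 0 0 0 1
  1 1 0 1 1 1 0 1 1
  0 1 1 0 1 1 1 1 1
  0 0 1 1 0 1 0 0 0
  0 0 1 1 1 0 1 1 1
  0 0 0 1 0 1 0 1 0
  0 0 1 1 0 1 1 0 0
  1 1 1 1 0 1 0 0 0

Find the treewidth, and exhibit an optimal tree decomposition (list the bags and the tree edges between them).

Treewidth 3.
Bags: B1 = {2, 3, 5, 8}  B2 = {2, 3, 5, 7}  B3 = {2, 3, 4, 5}  B4 = {1, 2, 3, 8}  B5 = {0, 1, 2, 8}  B6 = {3, 5, 6, 7}
Tree: B1–B2, B1–B3, B1–B4, B4–B5, B2–B6

Each bag holds 4 vertices, so the decomposition has width 3, which upper-bounds the treewidth. On the other hand G contains the 4-clique {0, 1, 2, 8}. A clique must lie in a single bag of any decomposition, so no decomposition can have width below 3. The upper and lower bounds meet at 3, so that is the treewidth.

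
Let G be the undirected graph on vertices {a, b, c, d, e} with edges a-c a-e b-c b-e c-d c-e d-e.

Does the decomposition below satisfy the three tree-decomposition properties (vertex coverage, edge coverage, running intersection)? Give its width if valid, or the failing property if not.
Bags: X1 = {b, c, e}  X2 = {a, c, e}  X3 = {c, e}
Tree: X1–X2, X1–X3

A tree decomposition must satisfy three properties: every vertex lies in some bag; for every edge, both endpoints lie together in some bag; and for every vertex, the bags containing it form a connected subtree. Here vertex d appears in no bag, so the decomposition is invalid.

No — vertex d appears in no bag.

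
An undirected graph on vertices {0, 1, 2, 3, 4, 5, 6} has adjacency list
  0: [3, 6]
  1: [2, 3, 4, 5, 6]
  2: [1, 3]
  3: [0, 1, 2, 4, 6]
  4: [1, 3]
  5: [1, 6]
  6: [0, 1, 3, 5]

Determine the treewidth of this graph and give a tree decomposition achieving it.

Each bag holds 3 vertices, so the decomposition has width 2, which upper-bounds the treewidth. For the lower bound, the 3 vertices {0, 3, 6} are pairwise adjacent, and any tree decomposition puts a clique entirely inside one bag — forcing width ≥ 2. Combining the bounds, tw(G) = 2.

Treewidth 2.
Bags: B1 = {1, 3, 6}  B2 = {1, 3, 4}  B3 = {1, 5, 6}  B4 = {0, 3, 6}  B5 = {1, 2, 3}
Tree: B1–B2, B1–B3, B1–B4, B1–B5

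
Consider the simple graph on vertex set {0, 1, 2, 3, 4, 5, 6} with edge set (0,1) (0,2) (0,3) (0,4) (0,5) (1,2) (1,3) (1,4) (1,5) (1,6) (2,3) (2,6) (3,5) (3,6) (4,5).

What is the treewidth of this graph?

A width-3 tree decomposition is:
Bags: B1 = {0, 1, 2, 3}  B2 = {0, 1, 3, 5}  B3 = {0, 1, 4, 5}  B4 = {1, 2, 3, 6}
Tree: B1–B2, B2–B3, B1–B4
The largest bag has 4 vertices, giving width 3; this decomposition certifies tw(G) ≤ 3. On the other hand G contains the 4-clique {0, 1, 2, 3}. A clique must lie in a single bag of any decomposition, so no decomposition can have width below 3. Therefore the treewidth is 3.

3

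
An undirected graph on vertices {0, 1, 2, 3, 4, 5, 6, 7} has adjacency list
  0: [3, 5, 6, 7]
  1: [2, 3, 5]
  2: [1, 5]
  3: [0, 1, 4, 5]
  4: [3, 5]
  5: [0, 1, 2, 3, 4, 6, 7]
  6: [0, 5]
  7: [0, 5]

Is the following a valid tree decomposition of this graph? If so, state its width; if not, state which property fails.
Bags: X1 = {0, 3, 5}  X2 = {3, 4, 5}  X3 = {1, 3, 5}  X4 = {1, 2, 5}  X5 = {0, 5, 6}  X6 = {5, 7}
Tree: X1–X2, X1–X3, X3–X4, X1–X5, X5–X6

A tree decomposition must satisfy three properties: every vertex lies in some bag; for every edge, both endpoints lie together in some bag; and for every vertex, the bags containing it form a connected subtree. Here edge (0,7) lies in no bag, so the decomposition is invalid.

No — edge (0,7) lies in no bag.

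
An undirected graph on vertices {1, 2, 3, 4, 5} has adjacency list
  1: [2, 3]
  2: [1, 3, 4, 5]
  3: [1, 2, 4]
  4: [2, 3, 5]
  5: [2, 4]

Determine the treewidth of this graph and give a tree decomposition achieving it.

Treewidth 2.
One such decomposition:
Bags: B1 = {2, 3, 4}  B2 = {1, 2, 3}  B3 = {2, 4, 5}
Tree: B1–B2, B1–B3

Every bag has size at most 3, so the width is 3 − 1 = 2 and tw(G) ≤ 2. For the lower bound, the 3 vertices {1, 2, 3} are pairwise adjacent, and any tree decomposition puts a clique entirely inside one bag — forcing width ≥ 2. Therefore the treewidth is 2.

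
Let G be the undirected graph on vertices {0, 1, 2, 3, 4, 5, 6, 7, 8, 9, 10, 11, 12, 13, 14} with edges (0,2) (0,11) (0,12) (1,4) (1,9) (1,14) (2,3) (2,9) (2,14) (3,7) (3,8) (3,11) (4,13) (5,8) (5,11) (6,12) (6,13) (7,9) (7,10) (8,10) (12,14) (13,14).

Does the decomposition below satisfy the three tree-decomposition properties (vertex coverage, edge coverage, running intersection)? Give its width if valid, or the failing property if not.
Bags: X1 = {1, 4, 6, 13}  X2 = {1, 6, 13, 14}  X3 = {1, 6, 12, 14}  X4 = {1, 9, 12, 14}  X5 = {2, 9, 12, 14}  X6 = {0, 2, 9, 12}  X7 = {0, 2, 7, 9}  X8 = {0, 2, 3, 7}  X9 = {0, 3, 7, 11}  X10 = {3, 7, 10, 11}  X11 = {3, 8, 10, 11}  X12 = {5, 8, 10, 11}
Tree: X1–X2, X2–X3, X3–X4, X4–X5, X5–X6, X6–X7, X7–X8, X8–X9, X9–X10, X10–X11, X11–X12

Yes; width 3.

Every vertex of G appears in some bag (union = {0, 1, 2, 3, 4, 5, 6, 7, 8, 9, 10, 11, 12, 13, 14}); every edge is covered by a bag; and for each vertex v the set of bags containing v is connected in the bag tree. The decomposition is therefore valid. The largest bag has 4 vertices, so the width is 3.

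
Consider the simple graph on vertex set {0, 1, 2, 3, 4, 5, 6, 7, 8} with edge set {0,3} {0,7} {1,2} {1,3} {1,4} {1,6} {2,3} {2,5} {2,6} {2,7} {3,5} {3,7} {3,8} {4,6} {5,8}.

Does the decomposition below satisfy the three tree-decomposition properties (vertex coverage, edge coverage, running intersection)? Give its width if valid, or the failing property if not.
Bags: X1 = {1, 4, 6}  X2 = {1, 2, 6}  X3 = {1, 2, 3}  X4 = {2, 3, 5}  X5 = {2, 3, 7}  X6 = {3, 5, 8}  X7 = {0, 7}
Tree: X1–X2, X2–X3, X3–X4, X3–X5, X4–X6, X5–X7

No — edge (3,0) lies in no bag.

A tree decomposition must satisfy three properties: every vertex lies in some bag; for every edge, both endpoints lie together in some bag; and for every vertex, the bags containing it form a connected subtree. Here edge (3,0) lies in no bag, so the decomposition is invalid.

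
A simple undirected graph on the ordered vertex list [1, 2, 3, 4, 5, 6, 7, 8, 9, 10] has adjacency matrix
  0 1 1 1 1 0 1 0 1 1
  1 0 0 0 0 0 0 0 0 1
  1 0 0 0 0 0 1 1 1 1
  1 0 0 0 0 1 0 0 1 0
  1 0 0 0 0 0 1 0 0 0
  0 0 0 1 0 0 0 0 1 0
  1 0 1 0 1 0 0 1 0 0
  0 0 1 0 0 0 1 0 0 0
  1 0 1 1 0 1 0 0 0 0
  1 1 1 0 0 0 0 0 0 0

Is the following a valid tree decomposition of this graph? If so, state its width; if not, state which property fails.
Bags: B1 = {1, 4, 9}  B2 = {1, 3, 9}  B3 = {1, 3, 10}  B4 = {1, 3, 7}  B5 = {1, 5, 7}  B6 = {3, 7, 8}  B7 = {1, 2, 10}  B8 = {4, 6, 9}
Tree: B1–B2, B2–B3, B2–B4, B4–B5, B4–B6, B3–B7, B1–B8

Every vertex of G appears in some bag (union = {1, 2, 3, 4, 5, 6, 7, 8, 9, 10}); every edge is covered by a bag; and for each vertex v the set of bags containing v is connected in the bag tree. The decomposition is therefore valid. The largest bag has 3 vertices, so the width is 2.

Yes; width 2.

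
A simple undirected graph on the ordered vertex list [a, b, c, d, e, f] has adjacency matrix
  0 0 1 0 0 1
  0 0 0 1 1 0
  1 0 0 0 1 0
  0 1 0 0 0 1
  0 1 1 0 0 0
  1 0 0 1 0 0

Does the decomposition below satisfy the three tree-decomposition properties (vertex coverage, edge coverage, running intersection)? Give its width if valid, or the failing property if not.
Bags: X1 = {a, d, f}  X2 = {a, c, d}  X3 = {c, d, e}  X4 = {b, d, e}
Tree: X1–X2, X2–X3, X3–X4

Every vertex of G appears in some bag (union = {a, b, c, d, e, f}); every edge is covered by a bag; and for each vertex v the set of bags containing v is connected in the bag tree. The decomposition is therefore valid. The largest bag has 3 vertices, so the width is 2.

Yes; width 2.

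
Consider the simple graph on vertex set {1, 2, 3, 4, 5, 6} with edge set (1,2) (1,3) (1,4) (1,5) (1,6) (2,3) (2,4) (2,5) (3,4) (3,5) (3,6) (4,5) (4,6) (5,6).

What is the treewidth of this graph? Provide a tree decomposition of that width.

Each bag holds 5 vertices, so the decomposition has width 4, which upper-bounds the treewidth. For the lower bound, the 5 vertices {1, 2, 3, 4, 5} are pairwise adjacent, and any tree decomposition puts a clique entirely inside one bag — forcing width ≥ 4. Hence tw(G) = 4 exactly.

Treewidth 4.
One optimal decomposition is:
Bags: B1 = {1, 2, 3, 4, 5}  B2 = {1, 3, 4, 5, 6}
Tree: B1–B2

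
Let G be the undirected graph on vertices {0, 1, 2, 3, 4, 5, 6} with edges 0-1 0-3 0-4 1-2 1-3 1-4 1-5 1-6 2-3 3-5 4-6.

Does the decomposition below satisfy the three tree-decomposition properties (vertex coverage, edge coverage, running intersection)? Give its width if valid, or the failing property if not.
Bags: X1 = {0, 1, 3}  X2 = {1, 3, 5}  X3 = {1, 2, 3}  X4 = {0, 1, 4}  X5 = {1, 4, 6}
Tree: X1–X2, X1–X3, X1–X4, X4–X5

Checking the three conditions: (i) the bags cover all of {0, 1, 2, 3, 4, 5, 6}; (ii) for each edge, some bag contains both endpoints; (iii) the bags containing any fixed vertex form a subtree. All hold, so the decomposition is valid with width 3 − 1 = 2.

Yes; width 2.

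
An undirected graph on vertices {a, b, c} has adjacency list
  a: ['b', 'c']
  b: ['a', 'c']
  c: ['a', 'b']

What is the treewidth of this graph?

2

A width-2 tree decomposition is:
Bags: B1 = {a, b, c}
Tree: (single bag)
A single bag containing all 3 vertices is trivially a valid decomposition of width 2. On the other hand G contains the 3-clique {a, b, c}. A clique must lie in a single bag of any decomposition, so no decomposition can have width below 2. The upper and lower bounds meet at 2, so that is the treewidth.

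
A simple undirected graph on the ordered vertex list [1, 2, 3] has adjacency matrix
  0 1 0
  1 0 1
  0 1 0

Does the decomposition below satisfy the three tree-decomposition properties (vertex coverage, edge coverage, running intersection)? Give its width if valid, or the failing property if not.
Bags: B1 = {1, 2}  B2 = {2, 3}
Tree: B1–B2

Every vertex of G appears in some bag (union = {1, 2, 3}); every edge is covered by a bag; and for each vertex v the set of bags containing v is connected in the bag tree. The decomposition is therefore valid. The largest bag has 2 vertices, so the width is 1.

Yes; width 1.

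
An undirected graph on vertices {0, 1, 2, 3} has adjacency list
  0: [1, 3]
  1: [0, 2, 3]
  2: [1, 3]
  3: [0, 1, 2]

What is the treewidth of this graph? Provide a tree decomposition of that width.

Treewidth 2.
One such decomposition:
Bags: B1 = {1, 2, 3}  B2 = {0, 1, 3}
Tree: B1–B2

Each bag holds 3 vertices, so the decomposition has width 2, which upper-bounds the treewidth. For the lower bound, the 3 vertices {0, 1, 3} are pairwise adjacent, and any tree decomposition puts a clique entirely inside one bag — forcing width ≥ 2. Combining the bounds, tw(G) = 2.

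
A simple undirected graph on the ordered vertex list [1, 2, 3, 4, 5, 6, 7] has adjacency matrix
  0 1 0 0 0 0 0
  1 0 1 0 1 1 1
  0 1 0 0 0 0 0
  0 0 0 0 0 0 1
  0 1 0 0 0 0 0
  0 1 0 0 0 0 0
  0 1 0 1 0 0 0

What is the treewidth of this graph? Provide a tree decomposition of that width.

Treewidth 1.
One optimal decomposition is:
Bags: B1 = {2, 5}  B2 = {2, 7}  B3 = {2, 3}  B4 = {4, 7}  B5 = {2, 6}  B6 = {1, 2}
Tree: B1–B2, B2–B3, B2–B4, B3–B5, B1–B6

Each bag holds 2 vertices, so the decomposition has width 1, which upper-bounds the treewidth. Any graph with an edge has treewidth ≥ 1, and G has the edge 2–5. The upper and lower bounds meet at 1, so that is the treewidth.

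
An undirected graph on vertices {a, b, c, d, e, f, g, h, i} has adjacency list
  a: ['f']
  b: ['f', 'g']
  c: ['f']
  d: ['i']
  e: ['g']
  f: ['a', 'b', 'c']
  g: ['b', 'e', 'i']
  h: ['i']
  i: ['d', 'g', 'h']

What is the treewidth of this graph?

1

A width-1 tree decomposition is:
Bags: B1 = {e, g}  B2 = {b, g}  B3 = {b, f}  B4 = {a, f}  B5 = {g, i}  B6 = {h, i}  B7 = {d, i}  B8 = {c, f}
Tree: B1–B2, B2–B3, B3–B4, B2–B5, B5–B6, B5–B7, B3–B8
Each bag holds 2 vertices, so the decomposition has width 1, which upper-bounds the treewidth. Any graph with an edge has treewidth ≥ 1, and G has the edge e–g. The upper and lower bounds meet at 1, so that is the treewidth.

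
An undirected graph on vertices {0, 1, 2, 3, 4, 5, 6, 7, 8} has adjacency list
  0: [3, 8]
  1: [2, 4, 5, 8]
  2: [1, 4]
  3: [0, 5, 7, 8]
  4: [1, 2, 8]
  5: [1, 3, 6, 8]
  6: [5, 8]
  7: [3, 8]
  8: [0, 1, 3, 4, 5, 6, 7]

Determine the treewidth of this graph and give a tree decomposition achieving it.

Treewidth 2.
One such decomposition:
Bags: B1 = {0, 3, 8}  B2 = {3, 7, 8}  B3 = {3, 5, 8}  B4 = {5, 6, 8}  B5 = {1, 5, 8}  B6 = {1, 4, 8}  B7 = {1, 2, 4}
Tree: B1–B2, B1–B3, B3–B4, B4–B5, B5–B6, B6–B7

Each bag holds 3 vertices, so the decomposition has width 2, which upper-bounds the treewidth. For the lower bound, the 3 vertices {1, 4, 8} are pairwise adjacent, and any tree decomposition puts a clique entirely inside one bag — forcing width ≥ 2. Therefore the treewidth is 2.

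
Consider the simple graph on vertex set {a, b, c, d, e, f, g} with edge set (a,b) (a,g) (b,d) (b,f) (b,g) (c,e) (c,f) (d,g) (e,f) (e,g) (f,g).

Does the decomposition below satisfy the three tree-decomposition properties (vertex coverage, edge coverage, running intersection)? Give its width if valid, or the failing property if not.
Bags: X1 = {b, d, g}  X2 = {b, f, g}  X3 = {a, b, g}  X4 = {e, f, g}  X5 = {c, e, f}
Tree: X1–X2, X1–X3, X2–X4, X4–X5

Yes; width 2.

Checking the three conditions: (i) the bags cover all of {a, b, c, d, e, f, g}; (ii) for each edge, some bag contains both endpoints; (iii) the bags containing any fixed vertex form a subtree. All hold, so the decomposition is valid with width 3 − 1 = 2.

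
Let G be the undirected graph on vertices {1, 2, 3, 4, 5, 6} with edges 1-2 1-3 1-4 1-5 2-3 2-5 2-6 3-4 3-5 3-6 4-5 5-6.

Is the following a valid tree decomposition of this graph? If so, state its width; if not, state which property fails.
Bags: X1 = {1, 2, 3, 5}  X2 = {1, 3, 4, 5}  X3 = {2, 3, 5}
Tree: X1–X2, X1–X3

No — vertex 6 appears in no bag.

A tree decomposition must satisfy three properties: every vertex lies in some bag; for every edge, both endpoints lie together in some bag; and for every vertex, the bags containing it form a connected subtree. Here vertex 6 appears in no bag, so the decomposition is invalid.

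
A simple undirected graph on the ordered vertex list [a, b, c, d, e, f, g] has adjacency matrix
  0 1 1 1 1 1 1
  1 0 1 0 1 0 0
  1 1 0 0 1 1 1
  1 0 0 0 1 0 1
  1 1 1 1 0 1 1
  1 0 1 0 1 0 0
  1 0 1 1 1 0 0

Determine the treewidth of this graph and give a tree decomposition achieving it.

Every bag has size at most 4, so the width is 4 − 1 = 3 and tw(G) ≤ 3. For the lower bound, the 4 vertices {a, d, e, g} are pairwise adjacent, and any tree decomposition puts a clique entirely inside one bag — forcing width ≥ 3. The upper and lower bounds meet at 3, so that is the treewidth.

Treewidth 3.
One optimal decomposition is:
Bags: B1 = {a, d, e, g}  B2 = {a, c, e, g}  B3 = {a, c, e, f}  B4 = {a, b, c, e}
Tree: B1–B2, B2–B3, B2–B4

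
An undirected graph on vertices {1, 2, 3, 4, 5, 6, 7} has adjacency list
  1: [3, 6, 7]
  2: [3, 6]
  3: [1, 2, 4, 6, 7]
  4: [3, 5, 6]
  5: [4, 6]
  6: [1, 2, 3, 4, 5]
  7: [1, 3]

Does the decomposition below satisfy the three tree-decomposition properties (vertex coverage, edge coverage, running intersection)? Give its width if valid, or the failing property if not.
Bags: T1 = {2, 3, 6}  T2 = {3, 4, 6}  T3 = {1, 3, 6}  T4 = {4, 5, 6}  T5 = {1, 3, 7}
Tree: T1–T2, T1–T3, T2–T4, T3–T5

Every vertex of G appears in some bag (union = {1, 2, 3, 4, 5, 6, 7}); every edge is covered by a bag; and for each vertex v the set of bags containing v is connected in the bag tree. The decomposition is therefore valid. The largest bag has 3 vertices, so the width is 2.

Yes; width 2.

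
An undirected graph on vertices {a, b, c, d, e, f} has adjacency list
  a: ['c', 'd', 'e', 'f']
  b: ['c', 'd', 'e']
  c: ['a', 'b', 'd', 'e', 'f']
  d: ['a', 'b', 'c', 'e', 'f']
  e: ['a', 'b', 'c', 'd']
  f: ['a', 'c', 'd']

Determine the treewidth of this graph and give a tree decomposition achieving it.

The largest bag has 4 vertices, giving width 3; this decomposition certifies tw(G) ≤ 3. On the other hand G contains the 4-clique {a, c, d, e}. A clique must lie in a single bag of any decomposition, so no decomposition can have width below 3. Hence tw(G) = 3 exactly.

Treewidth 3.
Bags: B1 = {a, c, d, e}  B2 = {b, c, d, e}  B3 = {a, c, d, f}
Tree: B1–B2, B1–B3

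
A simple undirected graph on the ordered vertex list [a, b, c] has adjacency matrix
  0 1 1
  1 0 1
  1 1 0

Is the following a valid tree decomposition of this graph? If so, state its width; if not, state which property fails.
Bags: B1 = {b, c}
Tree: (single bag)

No — vertex a appears in no bag.

A tree decomposition must satisfy three properties: every vertex lies in some bag; for every edge, both endpoints lie together in some bag; and for every vertex, the bags containing it form a connected subtree. Here vertex a appears in no bag, so the decomposition is invalid.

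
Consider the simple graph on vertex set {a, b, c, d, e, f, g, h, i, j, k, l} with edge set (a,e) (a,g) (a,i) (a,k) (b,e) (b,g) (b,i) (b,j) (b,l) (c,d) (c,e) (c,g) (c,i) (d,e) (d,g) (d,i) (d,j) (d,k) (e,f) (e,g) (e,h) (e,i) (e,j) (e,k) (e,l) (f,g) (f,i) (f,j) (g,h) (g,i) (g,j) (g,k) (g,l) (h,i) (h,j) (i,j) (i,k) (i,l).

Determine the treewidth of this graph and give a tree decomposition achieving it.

The largest bag has 5 vertices, giving width 4; this decomposition certifies tw(G) ≤ 4. For the lower bound, the 5 vertices {d, e, g, i, k} are pairwise adjacent, and any tree decomposition puts a clique entirely inside one bag — forcing width ≥ 4. Therefore the treewidth is 4.

Treewidth 4.
One optimal decomposition is:
Bags: B1 = {b, e, g, i, j}  B2 = {d, e, g, i, j}  B3 = {e, g, h, i, j}  B4 = {b, e, g, i, l}  B5 = {c, d, e, g, i}  B6 = {e, f, g, i, j}  B7 = {d, e, g, i, k}  B8 = {a, e, g, i, k}
Tree: B1–B2, B1–B3, B1–B4, B2–B5, B2–B6, B2–B7, B7–B8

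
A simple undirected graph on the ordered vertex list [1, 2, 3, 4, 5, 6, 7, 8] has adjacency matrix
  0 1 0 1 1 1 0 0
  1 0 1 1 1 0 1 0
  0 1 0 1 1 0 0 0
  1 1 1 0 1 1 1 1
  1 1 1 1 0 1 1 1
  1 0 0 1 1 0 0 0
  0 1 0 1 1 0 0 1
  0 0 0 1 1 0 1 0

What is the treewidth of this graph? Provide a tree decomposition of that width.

Treewidth 3.
One such decomposition:
Bags: B1 = {2, 4, 5, 7}  B2 = {2, 3, 4, 5}  B3 = {1, 2, 4, 5}  B4 = {1, 4, 5, 6}  B5 = {4, 5, 7, 8}
Tree: B1–B2, B2–B3, B3–B4, B1–B5

Every bag has size at most 4, so the width is 4 − 1 = 3 and tw(G) ≤ 3. Conversely, {4, 5, 7, 8} is a clique of size 4, and the vertices of any clique must share a bag in every tree decomposition; so some bag has ≥ 4 vertices and tw(G) ≥ 3. Combining the bounds, tw(G) = 3.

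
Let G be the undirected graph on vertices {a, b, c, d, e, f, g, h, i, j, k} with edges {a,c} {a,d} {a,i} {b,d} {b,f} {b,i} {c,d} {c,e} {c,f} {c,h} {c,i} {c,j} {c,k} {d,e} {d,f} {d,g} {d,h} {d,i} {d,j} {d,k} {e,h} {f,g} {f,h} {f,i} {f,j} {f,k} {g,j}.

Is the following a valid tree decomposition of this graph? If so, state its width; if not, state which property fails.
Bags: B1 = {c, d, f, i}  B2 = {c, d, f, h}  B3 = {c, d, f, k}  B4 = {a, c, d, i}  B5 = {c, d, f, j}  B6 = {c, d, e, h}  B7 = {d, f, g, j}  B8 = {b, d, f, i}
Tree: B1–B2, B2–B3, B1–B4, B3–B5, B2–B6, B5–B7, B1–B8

Yes; width 3.

Every vertex of G appears in some bag (union = {a, b, c, d, e, f, g, h, i, j, k}); every edge is covered by a bag; and for each vertex v the set of bags containing v is connected in the bag tree. The decomposition is therefore valid. The largest bag has 4 vertices, so the width is 3.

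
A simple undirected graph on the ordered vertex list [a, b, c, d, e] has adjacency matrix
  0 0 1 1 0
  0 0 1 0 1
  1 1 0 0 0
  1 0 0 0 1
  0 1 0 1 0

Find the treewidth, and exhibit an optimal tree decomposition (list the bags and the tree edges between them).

The largest bag has 3 vertices, giving width 2; this decomposition certifies tw(G) ≤ 2. The edges b–e–d–a–c–b form a cycle, so G is not a tree and its treewidth is at least 2. Combining the bounds, tw(G) = 2.

Treewidth 2.
One optimal decomposition is:
Bags: B1 = {b, d, e}  B2 = {a, b, d}  B3 = {a, b, c}
Tree: B1–B2, B2–B3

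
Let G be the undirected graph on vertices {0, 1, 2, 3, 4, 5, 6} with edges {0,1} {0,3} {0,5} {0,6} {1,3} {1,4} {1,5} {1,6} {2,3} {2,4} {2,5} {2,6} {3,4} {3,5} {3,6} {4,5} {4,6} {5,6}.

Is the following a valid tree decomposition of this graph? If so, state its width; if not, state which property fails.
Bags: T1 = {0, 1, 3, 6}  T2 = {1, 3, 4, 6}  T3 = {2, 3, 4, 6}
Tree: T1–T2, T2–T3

A tree decomposition must satisfy three properties: every vertex lies in some bag; for every edge, both endpoints lie together in some bag; and for every vertex, the bags containing it form a connected subtree. Here vertex 5 appears in no bag, so the decomposition is invalid.

No — vertex 5 appears in no bag.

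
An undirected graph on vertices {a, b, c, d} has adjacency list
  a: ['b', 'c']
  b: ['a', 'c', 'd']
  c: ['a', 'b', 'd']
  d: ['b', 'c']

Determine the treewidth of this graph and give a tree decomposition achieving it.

Treewidth 2.
One optimal decomposition is:
Bags: B1 = {a, b, c}  B2 = {b, c, d}
Tree: B1–B2

The largest bag has 3 vertices, giving width 2; this decomposition certifies tw(G) ≤ 2. On the other hand G contains the 3-clique {b, c, d}. A clique must lie in a single bag of any decomposition, so no decomposition can have width below 2. The upper and lower bounds meet at 2, so that is the treewidth.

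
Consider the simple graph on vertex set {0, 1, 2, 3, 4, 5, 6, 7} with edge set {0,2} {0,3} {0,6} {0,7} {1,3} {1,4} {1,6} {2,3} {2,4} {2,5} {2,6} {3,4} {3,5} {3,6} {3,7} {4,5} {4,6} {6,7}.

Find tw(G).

A width-3 tree decomposition is:
Bags: B1 = {0, 2, 3, 6}  B2 = {0, 3, 6, 7}  B3 = {2, 3, 4, 6}  B4 = {2, 3, 4, 5}  B5 = {1, 3, 4, 6}
Tree: B1–B2, B1–B3, B3–B4, B3–B5
Each bag holds 4 vertices, so the decomposition has width 3, which upper-bounds the treewidth. Conversely, {2, 3, 4, 5} is a clique of size 4, and the vertices of any clique must share a bag in every tree decomposition; so some bag has ≥ 4 vertices and tw(G) ≥ 3. The upper and lower bounds meet at 3, so that is the treewidth.

3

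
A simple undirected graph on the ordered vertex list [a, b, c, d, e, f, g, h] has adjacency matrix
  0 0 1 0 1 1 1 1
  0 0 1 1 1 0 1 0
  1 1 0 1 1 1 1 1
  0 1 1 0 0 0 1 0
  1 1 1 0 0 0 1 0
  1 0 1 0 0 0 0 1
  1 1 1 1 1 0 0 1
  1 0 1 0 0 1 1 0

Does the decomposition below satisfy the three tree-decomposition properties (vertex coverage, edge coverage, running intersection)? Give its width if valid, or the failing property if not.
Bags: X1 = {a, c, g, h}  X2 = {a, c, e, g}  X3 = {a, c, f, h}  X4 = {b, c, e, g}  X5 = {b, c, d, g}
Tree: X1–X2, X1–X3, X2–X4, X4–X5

Yes; width 3.

Every vertex of G appears in some bag (union = {a, b, c, d, e, f, g, h}); every edge is covered by a bag; and for each vertex v the set of bags containing v is connected in the bag tree. The decomposition is therefore valid. The largest bag has 4 vertices, so the width is 3.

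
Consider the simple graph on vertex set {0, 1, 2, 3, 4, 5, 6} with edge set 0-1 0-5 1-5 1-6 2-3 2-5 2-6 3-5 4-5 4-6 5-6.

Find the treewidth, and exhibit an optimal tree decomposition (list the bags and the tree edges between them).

Every bag has size at most 3, so the width is 3 − 1 = 2 and tw(G) ≤ 2. On the other hand G contains the 3-clique {0, 1, 5}. A clique must lie in a single bag of any decomposition, so no decomposition can have width below 2. Therefore the treewidth is 2.

Treewidth 2.
Bags: B1 = {2, 3, 5}  B2 = {2, 5, 6}  B3 = {1, 5, 6}  B4 = {0, 1, 5}  B5 = {4, 5, 6}
Tree: B1–B2, B2–B3, B3–B4, B3–B5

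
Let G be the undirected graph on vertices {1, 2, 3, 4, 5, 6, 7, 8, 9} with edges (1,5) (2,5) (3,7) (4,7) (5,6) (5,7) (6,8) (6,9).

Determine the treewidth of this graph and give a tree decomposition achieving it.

Treewidth 1.
One such decomposition:
Bags: B1 = {5, 7}  B2 = {5, 6}  B3 = {6, 9}  B4 = {3, 7}  B5 = {2, 5}  B6 = {4, 7}  B7 = {6, 8}  B8 = {1, 5}
Tree: B1–B2, B2–B3, B1–B4, B2–B5, B4–B6, B2–B7, B5–B8

The largest bag has 2 vertices, giving width 1; this decomposition certifies tw(G) ≤ 1. G has an edge, so its treewidth is at least 1. Therefore the treewidth is 1.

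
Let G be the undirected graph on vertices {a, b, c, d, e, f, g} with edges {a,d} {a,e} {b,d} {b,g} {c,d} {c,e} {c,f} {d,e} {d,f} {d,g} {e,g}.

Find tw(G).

A width-2 tree decomposition is:
Bags: B1 = {c, d, f}  B2 = {c, d, e}  B3 = {d, e, g}  B4 = {a, d, e}  B5 = {b, d, g}
Tree: B1–B2, B2–B3, B3–B4, B3–B5
The largest bag has 3 vertices, giving width 2; this decomposition certifies tw(G) ≤ 2. Conversely, {d, e, g} is a clique of size 3, and the vertices of any clique must share a bag in every tree decomposition; so some bag has ≥ 3 vertices and tw(G) ≥ 2. Combining the bounds, tw(G) = 2.

2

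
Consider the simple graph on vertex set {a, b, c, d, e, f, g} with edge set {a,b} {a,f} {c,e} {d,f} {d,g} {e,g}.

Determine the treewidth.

A width-1 tree decomposition is:
Bags: B1 = {c, e}  B2 = {e, g}  B3 = {d, g}  B4 = {d, f}  B5 = {a, f}  B6 = {a, b}
Tree: B1–B2, B2–B3, B3–B4, B4–B5, B5–B6
The largest bag has 2 vertices, giving width 1; this decomposition certifies tw(G) ≤ 1. G has an edge, so its treewidth is at least 1. Therefore the treewidth is 1.

1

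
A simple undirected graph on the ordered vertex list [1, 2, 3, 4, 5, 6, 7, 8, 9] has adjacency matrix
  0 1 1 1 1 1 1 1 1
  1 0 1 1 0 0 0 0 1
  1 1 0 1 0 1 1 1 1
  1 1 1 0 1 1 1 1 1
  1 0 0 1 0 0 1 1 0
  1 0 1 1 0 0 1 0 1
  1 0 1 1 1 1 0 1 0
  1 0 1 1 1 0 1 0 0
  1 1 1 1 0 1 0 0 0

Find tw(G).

A width-4 tree decomposition is:
Bags: B1 = {1, 3, 4, 6, 7}  B2 = {1, 3, 4, 7, 8}  B3 = {1, 4, 5, 7, 8}  B4 = {1, 3, 4, 6, 9}  B5 = {1, 2, 3, 4, 9}
Tree: B1–B2, B2–B3, B1–B4, B4–B5
Each bag holds 5 vertices, so the decomposition has width 4, which upper-bounds the treewidth. On the other hand G contains the 5-clique {1, 3, 4, 7, 8}. A clique must lie in a single bag of any decomposition, so no decomposition can have width below 4. Therefore the treewidth is 4.

4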